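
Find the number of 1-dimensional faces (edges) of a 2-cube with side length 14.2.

An n-cube has n·2^(n-1) edges. With n = 2: 2·2 = 4.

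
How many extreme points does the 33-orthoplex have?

Number of vertices = 2n = 66.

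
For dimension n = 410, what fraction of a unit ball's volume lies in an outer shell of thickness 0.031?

1 - (1-0.031)^410 ≈ 0.9999975297 ≈ 99.999753%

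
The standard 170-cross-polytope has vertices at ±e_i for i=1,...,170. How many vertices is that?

An n-cross-polytope has 2n vertices; here n = 170, giving 340.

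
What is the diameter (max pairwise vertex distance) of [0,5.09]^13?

Diagonal = √13 · 5.09 ≈ 18.3523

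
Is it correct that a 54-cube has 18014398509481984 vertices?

True. The 54-cube has 2^54 = 18014398509481984 vertices.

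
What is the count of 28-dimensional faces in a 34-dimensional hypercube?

Choose 28 of 34 axes to span the face (C(34,28) = 1344904 ways), then fix each of the remaining 6 coordinates at one of its two extreme values (2^6 = 64 ways): 1344904·64 = 86073856.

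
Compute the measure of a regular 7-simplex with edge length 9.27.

V_7 = √(8) · 9.27^7 / (7! · 2^(7/2)) ≈ 291.788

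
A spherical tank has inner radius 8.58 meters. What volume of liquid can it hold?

The n-ball volume is π^(n/2)·r^n/Γ(n/2+1). With n=3, r=8.58: V ≈ 2645.76.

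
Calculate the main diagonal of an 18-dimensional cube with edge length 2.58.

The space diagonal of an n-cube of side s is s√n. Here 2.58·√18 ≈ 10.946.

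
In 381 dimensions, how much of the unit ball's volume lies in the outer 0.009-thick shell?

1 - (1-0.009)^381 ≈ 0.96808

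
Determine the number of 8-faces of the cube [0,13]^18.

f_8(18-cube) = (18 choose 8) · 2^10 = 44808192.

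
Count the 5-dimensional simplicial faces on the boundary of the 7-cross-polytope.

Number of 5-faces = 2^(5+1) · C(7,5+1) = 64 · 7 = 448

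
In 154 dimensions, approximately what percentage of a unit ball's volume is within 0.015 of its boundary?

1 - (1-0.015)^154 ≈ 0.902461 ≈ 90.25%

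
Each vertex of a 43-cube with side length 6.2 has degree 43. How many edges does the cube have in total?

Number of 1-faces = C(43,1)·2^(43-1) = 43·4398046511104 = 189115999977472.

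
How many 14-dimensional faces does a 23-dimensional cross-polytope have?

f_14(23-orthoplex) = 2^15 · (23 choose 15) = 16066609152.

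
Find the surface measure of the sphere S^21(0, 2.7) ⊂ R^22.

S_22(2.7) = 2·π^(22/2)·(2.7)^21 / Γ(22/2) ≈ 1.8559e+08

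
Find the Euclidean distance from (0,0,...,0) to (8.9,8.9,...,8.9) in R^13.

d = √(8.9² + 8.9² + ... + 8.9²) [13 terms] = √(13·8.9²) = 8.9√13 ≈ 32.0894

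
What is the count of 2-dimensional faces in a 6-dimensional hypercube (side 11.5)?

Number of 2-faces = C(6,2) · 2^(6-2) = 15 · 16 = 240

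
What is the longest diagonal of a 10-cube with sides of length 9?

The space diagonal of an n-cube of side s is s√n. Here 9·√10 ≈ 28.4605.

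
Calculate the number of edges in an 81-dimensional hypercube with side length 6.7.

Number of 1-faces = C(81,1)·2^(81-1) = 81·1208925819614629174706176 = 97922991388784963151200256.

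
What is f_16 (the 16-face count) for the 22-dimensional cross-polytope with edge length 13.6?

Each 16-face is the convex hull of 17 vertices, one chosen as ±e_i from each of 17 distinct axes: 2^17·C(22,17) = 3451650048.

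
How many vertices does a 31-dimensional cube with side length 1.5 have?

An n-cube has 2^n vertices; for n = 31 that is 2^31 = 2147483648.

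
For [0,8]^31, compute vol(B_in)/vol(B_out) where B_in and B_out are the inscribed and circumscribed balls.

The radii are 8/2 and 8√31/2, so the volume ratio is (1/√31)^31 = 31^{-31/2} ≈ 7.65409e-24.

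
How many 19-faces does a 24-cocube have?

Each 19-face is the convex hull of 20 vertices, one chosen as ±e_i from each of 20 distinct axes: 2^20·C(24,20) = 11142168576.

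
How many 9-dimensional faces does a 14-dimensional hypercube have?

Number of 9-faces = C(14,9) · 2^(14-9) = 2002 · 32 = 64064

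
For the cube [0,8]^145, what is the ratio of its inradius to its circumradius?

r_in = 8/2 (half the side); r_out = 8√145/2 (half the diagonal). Ratio = 1/√145 ≈ 0.0830455.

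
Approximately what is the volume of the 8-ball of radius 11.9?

Volume = π^{8/2}·(11.9)^8/Γ(5) ≈ 1.63216e+09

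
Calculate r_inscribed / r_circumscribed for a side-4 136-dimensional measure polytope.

r_in / r_out = (4/2) / (4√136/2) = 1/√136 ≈ 0.0857493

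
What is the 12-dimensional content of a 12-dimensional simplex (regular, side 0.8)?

For a regular n-simplex with edge a, V = (a^n / n!)·√((n+1)/2^n). With a=0.8, n=12: V ≈ 8.08229e-12.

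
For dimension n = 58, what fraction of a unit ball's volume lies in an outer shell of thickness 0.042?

1 - (1-0.042)^58 ≈ 0.916977 ≈ 91.70%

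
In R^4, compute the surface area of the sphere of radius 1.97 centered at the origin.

The surface area of an n-ball is 2π^(n/2) r^(n-1) / Γ(n/2). For n=4, r=1.97: 150.914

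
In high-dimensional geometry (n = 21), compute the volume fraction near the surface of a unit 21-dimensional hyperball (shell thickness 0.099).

1 - (1-0.099)^21 ≈ 0.887999 ≈ 88.80%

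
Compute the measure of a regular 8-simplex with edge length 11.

Volume = 11^8 · √(9/2^8) / 8! ≈ 996.833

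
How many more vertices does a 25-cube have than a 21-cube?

The 25-cube has 2^25 = 33554432 vertices. The 21-cube has 2^21 = 2097152 vertices. Difference: 33554432 - 2097152 = 31457280.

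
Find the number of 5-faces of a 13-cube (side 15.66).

Choose 5 of 13 axes to span the face (C(13,5) = 1287 ways), then fix each of the remaining 8 coordinates at one of its two extreme values (2^8 = 256 ways): 1287·256 = 329472.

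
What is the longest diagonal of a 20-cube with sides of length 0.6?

Diagonal = √20 · 0.6 ≈ 2.68328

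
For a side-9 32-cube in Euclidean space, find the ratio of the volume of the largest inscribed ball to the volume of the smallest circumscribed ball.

Volume scales as r^n, and r_in/r_out = 1/√32, giving (1/√32)^32 ≈ 8.27181e-25.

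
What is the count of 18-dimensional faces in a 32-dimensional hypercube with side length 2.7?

f_18(32-cube) = (32 choose 18) · 2^14 = 7724000870400.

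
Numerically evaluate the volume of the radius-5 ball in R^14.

V_14(5) = π^(14/2) · (5)^14 / Γ(14/2 + 1) = 1220703125·π^7/1008 ≈ 3.65762e+09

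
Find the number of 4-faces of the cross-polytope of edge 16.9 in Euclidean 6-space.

Each 4-face is the convex hull of 5 vertices, one chosen as ±e_i from each of 5 distinct axes: 2^5·C(6,5) = 192.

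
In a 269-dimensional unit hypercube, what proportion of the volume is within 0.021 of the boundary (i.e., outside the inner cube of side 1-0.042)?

Shell fraction = 1 - (1-0.042)^269 ≈ 0.99999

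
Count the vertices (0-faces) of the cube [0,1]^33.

The 33-cube has 2^33 = 8589934592 vertices.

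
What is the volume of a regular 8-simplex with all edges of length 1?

For a regular n-simplex with edge a, V = (a^n / n!)·√((n+1)/2^n). With a=1, n=8: V ≈ 4.6503e-06.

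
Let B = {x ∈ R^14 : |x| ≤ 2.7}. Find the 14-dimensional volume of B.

Volume = π^{14/2}·(2.7)^14/Γ(8) ≈ 655709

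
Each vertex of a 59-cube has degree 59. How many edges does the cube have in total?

An n-cube has n·2^(n-1) edges. With n = 59: 59·288230376151711744 = 17005592192950992896.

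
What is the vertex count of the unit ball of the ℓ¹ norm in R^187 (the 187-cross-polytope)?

The 187-dimensional cross-polytope has 2n = 2·187 = 374 vertices.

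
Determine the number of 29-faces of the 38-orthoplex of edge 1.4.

An n-cross-polytope has 2^(k+1)·C(n,k+1) k-faces. Here 2^30·C(38,30) = 1073741824·48903492 = 52509724700049408.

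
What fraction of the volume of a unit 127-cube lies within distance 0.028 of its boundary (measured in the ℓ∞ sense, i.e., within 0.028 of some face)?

The inner cube has side 1-2·0.028 = 0.944 and volume (0.944)^127 ≈ 0.0006629, so the shell holds 0.999337 of the volume.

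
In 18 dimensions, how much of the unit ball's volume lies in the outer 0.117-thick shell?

1 - (1-0.117)^18 ≈ 0.893514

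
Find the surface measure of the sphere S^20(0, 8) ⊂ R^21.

|∂B_21(8)| = 2361183241434822606848·π^10/654729075 ≈ 3.37728e+17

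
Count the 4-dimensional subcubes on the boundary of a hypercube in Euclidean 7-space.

Number of 4-faces = C(7,4) · 2^(7-4) = 35 · 8 = 280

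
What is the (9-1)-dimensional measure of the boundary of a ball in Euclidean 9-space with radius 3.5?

S = n·V_n(r)/r = 9·V_9(3.5)/3.5 (volume-to-surface relation), giving 823543·π^4/120 ≈ 668505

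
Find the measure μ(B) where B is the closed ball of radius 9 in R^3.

V_3(9) = π^(3/2) · (9)^3 / Γ(3/2 + 1) = 972·π ≈ 3053.63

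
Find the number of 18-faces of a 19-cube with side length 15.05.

An n-cube has C(n,k)·2^(n-k) k-faces. Here C(19,18)·2^1 = 19·2 = 38.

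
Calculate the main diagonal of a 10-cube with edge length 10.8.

The space diagonal of an n-cube of side s is s√n. Here 10.8·√10 ≈ 34.1526.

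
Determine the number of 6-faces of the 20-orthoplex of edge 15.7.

An n-cross-polytope has 2^(k+1)·C(n,k+1) k-faces. Here 2^7·C(20,7) = 128·77520 = 9922560.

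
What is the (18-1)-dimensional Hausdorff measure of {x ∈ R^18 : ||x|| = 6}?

|∂B_18(6)| = 29386561536·π^9/35 ≈ 2.50282e+13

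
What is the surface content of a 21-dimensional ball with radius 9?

S = n·V_n(r)/r = 21·V_21(9)/9 (volume-to-surface relation), giving 307393813088254199808·π^10/8083075 ≈ 3.56137e+18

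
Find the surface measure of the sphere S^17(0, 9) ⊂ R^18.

S_18(9) = 2·π^(18/2)·(9)^17 / Γ(18/2) = 1853020188851841·π^9/2240 ≈ 2.46593e+16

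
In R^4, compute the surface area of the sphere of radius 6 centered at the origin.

|∂B_4(6)| = 432·π^2 ≈ 4263.67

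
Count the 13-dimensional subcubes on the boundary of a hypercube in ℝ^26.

f_13(26-cube) = (26 choose 13) · 2^13 = 85201715200.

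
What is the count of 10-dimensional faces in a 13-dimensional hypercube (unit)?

f_10(13-cube) = (13 choose 10) · 2^3 = 2288.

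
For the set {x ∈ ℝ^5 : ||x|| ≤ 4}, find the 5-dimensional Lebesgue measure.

V = 8192·π^2/15 ≈ 5390.12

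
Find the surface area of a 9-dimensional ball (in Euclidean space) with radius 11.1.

S = n·V_n(r)/r = 9·V_9(11.1)/11.1 (volume-to-surface relation), giving 6.84138e+09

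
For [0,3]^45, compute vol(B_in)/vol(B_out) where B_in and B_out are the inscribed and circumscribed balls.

The radii are 3/2 and 3√45/2, so the volume ratio is (1/√45)^45 = 45^{-45/2} ≈ 6.34919e-38.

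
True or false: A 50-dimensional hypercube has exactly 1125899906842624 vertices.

True. The 50-cube has 2^50 = 1125899906842624 vertices.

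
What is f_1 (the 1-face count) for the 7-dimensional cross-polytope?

Each 1-face is the convex hull of 2 vertices, one chosen as ±e_i from each of 2 distinct axes: 2^2·C(7,2) = 84.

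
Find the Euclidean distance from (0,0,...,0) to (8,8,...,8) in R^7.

d = √(8² + 8² + ... + 8²) [7 terms] = √(7·8²) = 8√7 ≈ 21.166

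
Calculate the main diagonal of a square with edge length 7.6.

Diagonal = √2 · 7.6 ≈ 10.748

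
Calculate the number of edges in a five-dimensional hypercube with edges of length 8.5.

An n-cube has n·2^(n-1) edges. With n = 5: 5·16 = 80.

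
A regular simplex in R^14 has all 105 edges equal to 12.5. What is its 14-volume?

Volume = 12.5^14 · √(15/2^14) / 14! ≈ 789.164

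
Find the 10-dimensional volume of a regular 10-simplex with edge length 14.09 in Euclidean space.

V_10 = √(11) · 14.09^10 / (10! · 2^(10/2)) ≈ 8808.32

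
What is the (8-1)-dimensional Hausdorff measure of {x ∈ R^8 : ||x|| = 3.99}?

S_8(3.99) = 2·π^(8/2)·(3.99)^7 / Γ(8/2) ≈ 522743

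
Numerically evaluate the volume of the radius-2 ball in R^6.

The n-ball volume is π^(n/2)·r^n/Γ(n/2+1). With n=6, r=2: V = 32·π^3/3 ≈ 330.734.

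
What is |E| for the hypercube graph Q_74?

An n-cube has n·2^(n-1) edges. With n = 74: 74·9444732965739290427392 = 698910239464707491627008.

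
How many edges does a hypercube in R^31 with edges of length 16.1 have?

An n-cube has n·2^(n-1) edges. With n = 31: 31·1073741824 = 33285996544.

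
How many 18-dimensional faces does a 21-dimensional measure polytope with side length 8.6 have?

Number of 18-faces = C(21,18) · 2^(21-18) = 1330 · 8 = 10640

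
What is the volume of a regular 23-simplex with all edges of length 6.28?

V = (6.28^23 / 23!) · √((23+1) / 2^23) ≈ 1.47516e-07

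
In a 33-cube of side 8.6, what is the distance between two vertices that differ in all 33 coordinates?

Diagonal = √33 · 8.6 ≈ 49.4032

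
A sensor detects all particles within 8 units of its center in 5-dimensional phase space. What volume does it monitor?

Volume = π^{5/2}·(8)^5/Γ(7/2) = 262144·π^2/15 ≈ 172484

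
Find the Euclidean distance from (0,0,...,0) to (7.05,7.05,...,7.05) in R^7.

||(7.05,7.05,...,7.05)|| = √(7)·7.05 ≈ 18.6525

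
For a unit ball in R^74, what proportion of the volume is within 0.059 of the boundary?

Shell fraction = 1 - (1-0.059)^74 ≈ 0.988892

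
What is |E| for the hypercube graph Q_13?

An n-cube has n·2^(n-1) edges. With n = 13: 13·4096 = 53248.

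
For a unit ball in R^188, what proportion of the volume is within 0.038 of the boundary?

V(inner)/V(outer) = ((1-0.038)/1)^188 ≈ 0.0006869, so the shell fraction is 0.999313.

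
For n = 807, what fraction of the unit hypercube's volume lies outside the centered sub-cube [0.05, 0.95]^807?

1 - (1 - 2·0.05)^807 = 1 - 0.9^807 ≈ 1 - 1.185e-37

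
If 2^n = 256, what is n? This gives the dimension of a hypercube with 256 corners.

n = log_2(256) = 8.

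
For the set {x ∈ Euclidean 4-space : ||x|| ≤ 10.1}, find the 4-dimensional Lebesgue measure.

The n-ball volume is π^(n/2)·r^n/Γ(n/2+1). With n=4, r=10.1: V ≈ 51351.7.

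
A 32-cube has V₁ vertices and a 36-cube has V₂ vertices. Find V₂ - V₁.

V₁ = 2^32 = 4294967296. V₂ = 2^36 = 68719476736. V₂ - V₁ = 64424509440.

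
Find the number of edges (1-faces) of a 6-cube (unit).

An n-cube has C(n,k)·2^(n-k) k-faces. Here C(6,1)·2^5 = 6·32 = 192.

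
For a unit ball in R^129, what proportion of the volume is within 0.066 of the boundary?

1 - (1-0.066)^129 ≈ 0.99985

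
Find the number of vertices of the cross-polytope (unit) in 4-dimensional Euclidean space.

An n-cross-polytope has 2^(k+1)·C(n,k+1) k-faces. Here 2^1·C(4,1) = 2·4 = 8.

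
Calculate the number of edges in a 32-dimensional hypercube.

Each of the 2^32 = 4294967296 vertices has degree 32; total edges = 32·2^32/2 = 68719476736.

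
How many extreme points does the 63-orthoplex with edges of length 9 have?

The vertices are ±e_1, ..., ±e_63, so there are 2·63 = 126.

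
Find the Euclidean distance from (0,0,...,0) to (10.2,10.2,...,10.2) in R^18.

Diagonal = √18 · 10.2 ≈ 43.2749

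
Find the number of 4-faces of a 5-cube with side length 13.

Choose 4 of 5 axes to span the face (C(5,4) = 5 ways), then fix each of the remaining 1 coordinate at one of its two extreme values (2^1 = 2 ways): 5·2 = 10.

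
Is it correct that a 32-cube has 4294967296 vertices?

True. The 32-cube has 2^32 = 4294967296 vertices.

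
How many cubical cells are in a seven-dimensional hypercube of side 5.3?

Number of 3-faces = C(7,3) · 2^(7-3) = 35 · 16 = 560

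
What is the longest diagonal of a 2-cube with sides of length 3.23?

The space diagonal of an n-cube of side s is s√n. Here 3.23·√2 ≈ 4.56791.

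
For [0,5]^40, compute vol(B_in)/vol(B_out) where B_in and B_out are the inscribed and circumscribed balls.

Volume scales as r^n, and r_in/r_out = 1/√40, giving (1/√40)^40 ≈ 9.09495e-33.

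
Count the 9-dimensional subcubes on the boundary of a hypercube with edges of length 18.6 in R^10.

Number of 9-faces = C(10,9) · 2^(10-9) = 10 · 2 = 20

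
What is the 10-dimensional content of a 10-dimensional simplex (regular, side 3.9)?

For a regular n-simplex with edge a, V = (a^n / n!)·√((n+1)/2^n). With a=3.9, n=10: V ≈ 0.0232503.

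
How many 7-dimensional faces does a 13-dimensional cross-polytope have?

Number of 7-faces = 2^(7+1) · C(13,7+1) = 256 · 1287 = 329472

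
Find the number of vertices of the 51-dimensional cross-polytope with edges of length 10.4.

The 51-dimensional cross-polytope has 2n = 2·51 = 102 vertices.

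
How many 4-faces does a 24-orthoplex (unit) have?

Each 4-face is the convex hull of 5 vertices, one chosen as ±e_i from each of 5 distinct axes: 2^5·C(24,5) = 1360128.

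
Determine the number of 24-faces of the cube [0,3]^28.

Choose 24 of 28 axes to span the face (C(28,24) = 20475 ways), then fix each of the remaining 4 coordinates at one of its two extreme values (2^4 = 16 ways): 20475·16 = 327600.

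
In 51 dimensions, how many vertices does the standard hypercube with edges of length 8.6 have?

Each vertex is a binary string of length 51, so there are 2^51 = 2251799813685248.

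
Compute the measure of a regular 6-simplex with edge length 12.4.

V = (12.4^6 / 6!) · √((6+1) / 2^6) ≈ 1669.77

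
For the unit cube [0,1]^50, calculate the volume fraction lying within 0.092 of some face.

1 - (1 - 2·0.092)^50 = 1 - 0.816^50 ≈ 0.999962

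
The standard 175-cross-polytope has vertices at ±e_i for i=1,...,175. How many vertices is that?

An n-cross-polytope has 2n vertices; here n = 175, giving 350.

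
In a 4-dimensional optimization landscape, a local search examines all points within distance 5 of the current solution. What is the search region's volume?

The n-ball volume is π^(n/2)·r^n/Γ(n/2+1). With n=4, r=5: V = 625·π^2/2 ≈ 3084.25.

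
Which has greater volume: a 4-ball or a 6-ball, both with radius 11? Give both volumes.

V_4(11) ≈ 72250.4. V_6(11) ≈ 9.15492e+06. The 6-ball is larger.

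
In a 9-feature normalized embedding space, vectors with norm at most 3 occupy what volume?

Volume = π^{9/2}·(3)^9/Γ(11/2) = 23328·π^4/35 ≈ 64924.6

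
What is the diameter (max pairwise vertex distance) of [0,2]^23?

d = √(2² + 2² + ... + 2²) [23 terms] = √(23·2²) = 2√23 ≈ 9.59166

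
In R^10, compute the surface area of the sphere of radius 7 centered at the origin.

|∂B_10(7)| = 40353607·π^5/12 ≈ 1.02908e+09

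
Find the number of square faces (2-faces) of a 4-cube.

Choose 2 of 4 axes to span the face (C(4,2) = 6 ways), then fix each of the remaining 2 coordinates at one of its two extreme values (2^2 = 4 ways): 6·4 = 24.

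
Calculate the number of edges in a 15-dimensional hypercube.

An n-cube has n·2^(n-1) edges. With n = 15: 15·16384 = 245760.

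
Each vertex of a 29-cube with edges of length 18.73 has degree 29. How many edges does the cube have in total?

The 29-cube has n·2^(n-1) = 29·2^28 = 29·268435456 = 7784628224 edges.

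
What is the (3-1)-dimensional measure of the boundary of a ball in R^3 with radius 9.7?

S = n·V_n(r)/r = 3·V_3(9.7)/9.7 (volume-to-surface relation), giving 4πr² = 4π·(9.7)² ≈ 1182.37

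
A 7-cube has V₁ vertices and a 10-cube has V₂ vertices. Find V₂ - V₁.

V₁ = 2^7 = 128. V₂ = 2^10 = 1024. V₂ - V₁ = 896.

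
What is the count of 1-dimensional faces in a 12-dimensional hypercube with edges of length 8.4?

Choose 1 of 12 axes to span the face (C(12,1) = 12 ways), then fix each of the remaining 11 coordinates at one of its two extreme values (2^11 = 2048 ways): 12·2048 = 24576.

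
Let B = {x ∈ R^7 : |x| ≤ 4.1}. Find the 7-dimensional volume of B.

Volume = π^{7/2}·(4.1)^7/Γ(9/2) ≈ 92016.8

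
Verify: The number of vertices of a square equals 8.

False. The 2-cube has 2^2 = 4 vertices.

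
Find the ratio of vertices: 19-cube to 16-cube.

The 19-cube has 2^19 = 524288 vertices. The 16-cube has 2^16 = 65536 vertices. Ratio: 524288/65536 = 8.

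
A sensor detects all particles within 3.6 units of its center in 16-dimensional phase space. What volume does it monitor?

Volume = π^{16/2}·(3.6)^16/Γ(9) ≈ 1.87292e+08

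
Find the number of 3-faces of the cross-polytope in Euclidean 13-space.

An n-cross-polytope has 2^(k+1)·C(n,k+1) k-faces. Here 2^4·C(13,4) = 16·715 = 11440.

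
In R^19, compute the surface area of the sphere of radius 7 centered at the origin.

S = n·V_n(r)/r = 19·V_19(7)/7 (volume-to-surface relation), giving 238213646322899968·π^9/4922775 ≈ 1.44247e+15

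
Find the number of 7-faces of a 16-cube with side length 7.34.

An n-cube has C(n,k)·2^(n-k) k-faces. Here C(16,7)·2^9 = 11440·512 = 5857280.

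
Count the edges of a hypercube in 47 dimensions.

The 47-cube has n·2^(n-1) = 47·2^46 = 47·70368744177664 = 3307330976350208 edges.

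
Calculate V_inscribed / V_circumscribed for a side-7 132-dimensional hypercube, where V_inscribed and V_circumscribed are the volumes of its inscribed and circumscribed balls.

The radii are 7/2 and 7√132/2, so the volume ratio is (1/√132)^132 = 132^{-132/2} ≈ 1.10185e-140.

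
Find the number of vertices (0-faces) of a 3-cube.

f_0(3-cube) = (3 choose 0) · 2^3 = 8.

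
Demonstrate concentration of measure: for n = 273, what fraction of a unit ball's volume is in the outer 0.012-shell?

1 - (1-0.012)^273 ≈ 0.962962 ≈ 96.30%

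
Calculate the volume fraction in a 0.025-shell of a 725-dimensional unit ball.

1 - (1-0.025)^725 ≈ 0.9999999893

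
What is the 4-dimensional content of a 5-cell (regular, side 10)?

V_4 = √(5) · 10^4 / (4! · 2^(4/2)) ≈ 232.924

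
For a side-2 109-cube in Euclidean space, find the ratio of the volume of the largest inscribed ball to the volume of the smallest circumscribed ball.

V_in/V_out = n^(-n/2) = 109^(-109/2) ≈ 9.12548e-112.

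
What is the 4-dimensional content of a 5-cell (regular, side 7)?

V = (7^4 / 4!) · √((4+1) / 2^4) ≈ 55.925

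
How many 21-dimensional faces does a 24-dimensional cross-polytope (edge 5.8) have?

An n-cross-polytope has 2^(k+1)·C(n,k+1) k-faces. Here 2^22·C(24,22) = 4194304·276 = 1157627904.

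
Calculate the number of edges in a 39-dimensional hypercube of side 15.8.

Each of the 2^39 = 549755813888 vertices has degree 39; total edges = 39·2^39/2 = 10720238370816.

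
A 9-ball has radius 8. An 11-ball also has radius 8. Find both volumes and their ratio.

V_9(8) ≈ 4.42718e+08. V_11(8) ≈ 1.61843e+10. Ratio V_9/V_11 ≈ 0.02735.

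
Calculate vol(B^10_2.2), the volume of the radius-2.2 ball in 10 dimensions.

V_10(2.2) = π^(10/2) · (2.2)^10 / Γ(10/2 + 1) ≈ 6773.22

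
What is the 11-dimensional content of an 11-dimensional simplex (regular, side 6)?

For a regular n-simplex with edge a, V = (a^n / n!)·√((n+1)/2^n). With a=6, n=11: V ≈ 0.695719.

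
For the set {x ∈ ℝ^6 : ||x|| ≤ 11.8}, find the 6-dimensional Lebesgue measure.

The n-ball volume is π^(n/2)·r^n/Γ(n/2+1). With n=6, r=11.8: V ≈ 1.39505e+07.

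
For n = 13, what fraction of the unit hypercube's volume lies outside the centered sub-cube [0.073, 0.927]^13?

1 - (1 - 2·0.073)^13 = 1 - 0.854^13 ≈ 0.871485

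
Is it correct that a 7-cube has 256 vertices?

False. The 7-cube has 2^7 = 128 vertices.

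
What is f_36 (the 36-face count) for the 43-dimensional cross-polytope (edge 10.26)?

f_36(43-orthoplex) = 2^37 · (43 choose 37) = 837890257650188288.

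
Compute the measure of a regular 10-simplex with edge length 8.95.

V = (8.95^10 / 10!) · √((10+1) / 2^10) ≈ 94.1919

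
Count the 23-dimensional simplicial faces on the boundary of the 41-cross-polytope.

An n-cross-polytope has 2^(k+1)·C(n,k+1) k-faces. Here 2^24·C(41,24) = 16777216·151584480450 = 2543165570757427200.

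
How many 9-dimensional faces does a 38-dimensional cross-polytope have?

Each 9-face is the convex hull of 10 vertices, one chosen as ±e_i from each of 10 distinct axes: 2^10·C(38,10) = 484079366144.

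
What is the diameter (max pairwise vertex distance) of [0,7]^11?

d = √(7² + 7² + ... + 7²) [11 terms] = √(11·7²) = 7√11 ≈ 23.2164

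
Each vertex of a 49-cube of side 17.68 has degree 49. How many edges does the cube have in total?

Each of the 2^49 = 562949953421312 vertices has degree 49; total edges = 49·2^49/2 = 13792273858822144.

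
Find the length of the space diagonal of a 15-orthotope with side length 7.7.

Diagonal = √15 · 7.7 ≈ 29.822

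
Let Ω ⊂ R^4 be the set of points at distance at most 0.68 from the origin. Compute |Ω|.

Volume = π^{4/2}·(0.68)^4/Γ(3) ≈ 1.05513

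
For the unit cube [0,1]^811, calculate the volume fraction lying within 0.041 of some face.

1 - (1 - 2·0.041)^811 = 1 - 0.918^811 ≈ 1 - 7.335e-31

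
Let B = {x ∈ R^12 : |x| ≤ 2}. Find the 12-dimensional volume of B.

V = 256·π^6/45 ≈ 5469.24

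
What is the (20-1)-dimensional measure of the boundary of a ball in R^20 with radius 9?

The surface area of an n-ball is 2π^(n/2) r^(n-1) / Γ(n/2). For n=20, r=9: 16677181699666569·π^10/2240 ≈ 6.97226e+17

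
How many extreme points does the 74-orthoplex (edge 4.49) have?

An n-cross-polytope has 2n vertices; here n = 74, giving 148.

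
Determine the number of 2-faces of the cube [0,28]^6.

f_2(6-cube) = (6 choose 2) · 2^4 = 240.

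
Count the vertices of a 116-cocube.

The vertices are ±e_1, ..., ±e_116, so there are 2·116 = 232.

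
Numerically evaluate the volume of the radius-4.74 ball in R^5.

Volume = π^{5/2}·(4.74)^5/Γ(7/2) ≈ 12594.8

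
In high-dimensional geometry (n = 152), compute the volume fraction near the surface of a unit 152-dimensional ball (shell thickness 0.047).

1 - (1-0.047)^152 ≈ 0.999336 ≈ 99.93%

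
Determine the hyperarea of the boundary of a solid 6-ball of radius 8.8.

The surface area of an n-ball is 2π^(n/2) r^(n-1) / Γ(n/2). For n=6, r=8.8: 1.6363e+06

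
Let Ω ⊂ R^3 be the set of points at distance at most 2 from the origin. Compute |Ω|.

The n-ball volume is π^(n/2)·r^n/Γ(n/2+1). With n=3, r=2: V = 32·π/3 ≈ 33.5103.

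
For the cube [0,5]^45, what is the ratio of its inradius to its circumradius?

r_in / r_out = (5/2) / (5√45/2) = 1/√45 ≈ 0.149071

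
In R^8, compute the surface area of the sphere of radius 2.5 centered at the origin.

S = n·V_n(r)/r = 8·V_8(2.5)/2.5 (volume-to-surface relation), giving 78125·π^4/384 ≈ 19817.9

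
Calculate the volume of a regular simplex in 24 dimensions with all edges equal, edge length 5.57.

V_24 = √(25) · 5.57^24 / (24! · 2^(24/2)) ≈ 1.56469e-09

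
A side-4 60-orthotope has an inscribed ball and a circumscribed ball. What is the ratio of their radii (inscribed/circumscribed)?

Ratio = (s/2)/(s√60/2) = 60^(-1/2) ≈ 0.129099.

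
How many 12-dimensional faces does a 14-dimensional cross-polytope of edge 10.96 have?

Number of 12-faces = 2^(12+1) · C(14,12+1) = 8192 · 14 = 114688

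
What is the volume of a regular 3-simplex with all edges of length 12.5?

Volume = (√2/12) · 12.5³ = 230.178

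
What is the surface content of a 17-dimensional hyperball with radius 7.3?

|∂B_17(7.3)| ≈ 1.55875e+14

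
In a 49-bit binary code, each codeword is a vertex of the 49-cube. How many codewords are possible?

Each vertex is a binary string of length 49, so there are 2^49 = 562949953421312.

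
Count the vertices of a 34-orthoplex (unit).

The 34-dimensional cross-polytope has 2n = 2·34 = 68 vertices.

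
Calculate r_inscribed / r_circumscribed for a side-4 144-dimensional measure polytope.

For an n-cube of any side s, the inradius is s/2 and the circumradius is s√n/2, so the ratio is 1/√144 ≈ 0.0833333.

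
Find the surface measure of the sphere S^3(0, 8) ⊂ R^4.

S = n·V_n(r)/r = 4·V_4(8)/8 (volume-to-surface relation), giving 1024·π^2 ≈ 10106.5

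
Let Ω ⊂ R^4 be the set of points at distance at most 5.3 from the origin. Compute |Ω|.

Volume = π^{4/2}·(5.3)^4/Γ(3) ≈ 3893.8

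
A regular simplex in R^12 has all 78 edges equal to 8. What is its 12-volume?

V = (8^12 / 12!) · √((12+1) / 2^12) ≈ 8.08229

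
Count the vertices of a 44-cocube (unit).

Number of vertices = 2n = 88.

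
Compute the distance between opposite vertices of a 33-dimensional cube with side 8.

d = √(8² + 8² + ... + 8²) [33 terms] = √(33·8²) = 8√33 ≈ 45.9565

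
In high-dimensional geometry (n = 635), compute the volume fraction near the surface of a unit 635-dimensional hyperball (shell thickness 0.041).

1 - (1-0.041)^635 ≈ 1 - 2.85e-12 ≈ (100 - 2.85e-10)%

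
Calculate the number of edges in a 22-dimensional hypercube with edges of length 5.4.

Each of the 2^22 = 4194304 vertices has degree 22; total edges = 22·2^22/2 = 46137344.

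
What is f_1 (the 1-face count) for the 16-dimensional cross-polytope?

f_1(16-orthoplex) = 2^2 · (16 choose 2) = 480.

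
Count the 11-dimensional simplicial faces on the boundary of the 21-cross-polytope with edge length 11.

Number of 11-faces = 2^(11+1) · C(21,11+1) = 4096 · 293930 = 1203937280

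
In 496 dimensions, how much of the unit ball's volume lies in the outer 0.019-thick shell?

Shell fraction = 1 - (1-0.019)^496 ≈ 0.999926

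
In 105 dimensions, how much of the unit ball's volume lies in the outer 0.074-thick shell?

1 - (1-0.074)^105 ≈ 0.999688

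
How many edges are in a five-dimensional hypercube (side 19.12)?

Number of 1-faces = C(5,1) · 2^(5-1) = 5 · 16 = 80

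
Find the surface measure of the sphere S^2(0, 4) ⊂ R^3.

S = n·V_n(r)/r = 3·V_3(4)/4 (volume-to-surface relation), giving 4πr² = 4π·(4)² ≈ 201.062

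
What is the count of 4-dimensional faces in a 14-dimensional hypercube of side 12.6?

Choose 4 of 14 axes to span the face (C(14,4) = 1001 ways), then fix each of the remaining 10 coordinates at one of its two extreme values (2^10 = 1024 ways): 1001·1024 = 1025024.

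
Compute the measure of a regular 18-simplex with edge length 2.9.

Volume = 2.9^18 · √(19/2^18) / 18! ≈ 2.79853e-10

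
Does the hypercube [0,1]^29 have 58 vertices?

False. The 29-cube has 2^29 = 536870912 vertices.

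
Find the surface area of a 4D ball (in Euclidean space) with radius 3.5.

The surface area of an n-ball is 2π^(n/2) r^(n-1) / Γ(n/2). For n=4, r=3.5: 343·π^2/4 ≈ 846.319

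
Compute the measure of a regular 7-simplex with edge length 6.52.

V_7 = √(8) · 6.52^7 / (7! · 2^(7/2)) ≈ 24.8452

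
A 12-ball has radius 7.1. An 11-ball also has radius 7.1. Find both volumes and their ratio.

V_12(7.1) ≈ 2.19112e+10. V_11(7.1) ≈ 4.35458e+09. Ratio V_12/V_11 ≈ 5.032.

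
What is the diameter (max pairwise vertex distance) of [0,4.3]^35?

The space diagonal of an n-cube of side s is s√n. Here 4.3·√35 ≈ 25.4391.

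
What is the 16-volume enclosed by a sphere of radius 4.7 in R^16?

Volume = π^{16/2}·(4.7)^16/Γ(9) ≈ 1.33427e+10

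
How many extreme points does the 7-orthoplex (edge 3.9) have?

The vertices are ±e_1, ..., ±e_7, so there are 2·7 = 14.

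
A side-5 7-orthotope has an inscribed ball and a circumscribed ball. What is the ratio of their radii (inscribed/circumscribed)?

Ratio = (s/2)/(s√7/2) = 7^(-1/2) ≈ 0.377964.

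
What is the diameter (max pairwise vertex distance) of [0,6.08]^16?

Diagonal = √16 · 6.08 = 24.32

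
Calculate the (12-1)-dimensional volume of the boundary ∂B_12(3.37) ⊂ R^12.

The surface area of an n-ball is 2π^(n/2) r^(n-1) / Γ(n/2). For n=12, r=3.37: 1.02018e+07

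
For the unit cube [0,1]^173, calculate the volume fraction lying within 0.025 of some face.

1 - (1 - 2·0.025)^173 = 1 - 0.95^173 ≈ 0.99986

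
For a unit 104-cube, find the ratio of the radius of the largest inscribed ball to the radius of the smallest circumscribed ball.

r_in / r_out = (1/2) / (1√104/2) = 1/√104 ≈ 0.0980581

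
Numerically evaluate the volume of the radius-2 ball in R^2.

V_2(2) = π^(2/2) · (2)^2 / Γ(2/2 + 1) = 4·π ≈ 12.5664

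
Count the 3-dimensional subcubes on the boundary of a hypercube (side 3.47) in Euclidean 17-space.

An n-cube has C(n,k)·2^(n-k) k-faces. Here C(17,3)·2^14 = 680·16384 = 11141120.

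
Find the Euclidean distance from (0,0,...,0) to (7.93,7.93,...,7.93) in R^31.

d = √(7.93² + 7.93² + ... + 7.93²) [31 terms] = √(31·7.93²) = 7.93√31 ≈ 44.1524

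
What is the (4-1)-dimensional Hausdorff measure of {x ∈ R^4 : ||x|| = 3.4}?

S_4(3.4) = 2·π^(4/2)·(3.4)^3 / Γ(4/2) ≈ 775.83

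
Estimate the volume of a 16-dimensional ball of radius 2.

V = 512·π^8/315 ≈ 15422.6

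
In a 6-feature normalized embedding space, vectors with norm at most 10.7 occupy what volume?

V_6(10.7) = π^(6/2) · (10.7)^6 / Γ(6/2 + 1) ≈ 7.75534e+06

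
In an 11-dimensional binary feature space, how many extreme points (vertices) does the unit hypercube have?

An n-cube has 2^n vertices; for n = 11 that is 2^11 = 2048.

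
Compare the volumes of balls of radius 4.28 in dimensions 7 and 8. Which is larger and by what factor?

V_7(4.28) ≈ 124304, V_8(4.28) ≈ 457023. The 8-ball is larger by a factor of 3.677.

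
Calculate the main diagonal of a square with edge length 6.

d = √(6² + 6² + ... + 6²) [2 terms] = √(2·6²) = 6√2 ≈ 8.48528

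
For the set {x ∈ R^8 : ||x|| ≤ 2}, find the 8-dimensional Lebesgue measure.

The n-ball volume is π^(n/2)·r^n/Γ(n/2+1). With n=8, r=2: V = 32·π^4/3 ≈ 1039.03.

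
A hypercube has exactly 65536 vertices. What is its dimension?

n = log_2(65536) = 16.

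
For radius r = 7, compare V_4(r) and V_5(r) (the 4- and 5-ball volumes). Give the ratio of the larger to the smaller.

V_4(7) ≈ 11848.5, V_5(7) ≈ 88468.5. The 5-ball is larger by a factor of 7.467.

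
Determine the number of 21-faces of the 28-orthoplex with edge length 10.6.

Number of 21-faces = 2^(21+1) · C(28,21+1) = 4194304 · 376740 = 1580162088960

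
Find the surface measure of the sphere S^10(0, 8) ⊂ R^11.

The surface area of an n-ball is 2π^(n/2) r^(n-1) / Γ(n/2). For n=11, r=8: 68719476736·π^5/945 ≈ 2.22535e+10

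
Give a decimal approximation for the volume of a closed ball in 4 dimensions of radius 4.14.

V_4(4.14) = π^(4/2) · (4.14)^4 / Γ(4/2 + 1) ≈ 1449.68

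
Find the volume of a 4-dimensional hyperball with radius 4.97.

The n-ball volume is π^(n/2)·r^n/Γ(n/2+1). With n=4, r=4.97: V ≈ 3010.89.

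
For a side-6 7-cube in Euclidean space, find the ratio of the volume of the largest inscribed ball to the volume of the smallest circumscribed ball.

The radii are 6/2 and 6√7/2, so the volume ratio is (1/√7)^7 = 7^{-7/2} ≈ 0.00110194.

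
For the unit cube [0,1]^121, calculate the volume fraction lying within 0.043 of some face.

Shell fraction = 1 - (1-0.086)^121 ≈ 0.999981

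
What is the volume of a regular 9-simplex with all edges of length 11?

V_9 = √(10) · 11^9 / (9! · 2^(9/2)) ≈ 908.105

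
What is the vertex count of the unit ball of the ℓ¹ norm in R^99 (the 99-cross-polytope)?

The vertices are ±e_1, ..., ±e_99, so there are 2·99 = 198.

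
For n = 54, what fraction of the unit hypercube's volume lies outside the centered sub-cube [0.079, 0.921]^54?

1 - (1 - 2·0.079)^54 = 1 - 0.842^54 ≈ 0.999907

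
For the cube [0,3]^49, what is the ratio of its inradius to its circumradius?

For an n-cube of any side s, the inradius is s/2 and the circumradius is s√n/2, so the ratio is 1/√49 ≈ 0.142857.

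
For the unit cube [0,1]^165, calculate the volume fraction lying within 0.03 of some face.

The inner cube has side 1-2·0.03 = 0.94 and volume (0.94)^165 ≈ 3.682e-05, so the shell holds 0.999963 of the volume.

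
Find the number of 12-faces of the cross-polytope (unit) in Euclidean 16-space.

Number of 12-faces = 2^(12+1) · C(16,12+1) = 8192 · 560 = 4587520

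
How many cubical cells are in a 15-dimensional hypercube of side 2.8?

f_3(15-cube) = (15 choose 3) · 2^12 = 1863680.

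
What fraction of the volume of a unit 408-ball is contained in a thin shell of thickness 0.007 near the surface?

1 - (1-0.007)^408 ≈ 0.943076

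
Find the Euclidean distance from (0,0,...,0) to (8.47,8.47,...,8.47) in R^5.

||(8.47,8.47,...,8.47)|| = √(5)·8.47 ≈ 18.9395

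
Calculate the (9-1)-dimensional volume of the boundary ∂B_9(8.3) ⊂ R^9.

S_9(8.3) = 2·π^(9/2)·(8.3)^8 / Γ(9/2) ≈ 6.68629e+08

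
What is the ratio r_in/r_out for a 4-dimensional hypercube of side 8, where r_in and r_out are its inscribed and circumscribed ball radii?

For an n-cube of any side s, the inradius is s/2 and the circumradius is s√n/2, so the ratio is 1/√4 ≈ 0.5.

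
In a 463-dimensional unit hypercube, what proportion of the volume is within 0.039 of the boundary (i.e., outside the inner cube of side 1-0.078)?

1 - (1 - 2·0.039)^463 = 1 - 0.922^463 ≈ 1 - 4.682e-17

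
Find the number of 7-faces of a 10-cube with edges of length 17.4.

f_7(10-cube) = (10 choose 7) · 2^3 = 960.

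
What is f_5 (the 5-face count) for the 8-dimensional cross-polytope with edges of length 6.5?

Number of 5-faces = 2^(5+1) · C(8,5+1) = 64 · 28 = 1792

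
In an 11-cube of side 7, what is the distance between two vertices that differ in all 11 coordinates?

Diagonal = √11 · 7 ≈ 23.2164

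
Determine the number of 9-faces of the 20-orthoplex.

Number of 9-faces = 2^(9+1) · C(20,9+1) = 1024 · 184756 = 189190144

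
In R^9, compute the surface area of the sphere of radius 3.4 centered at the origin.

|∂B_9(3.4)| ≈ 530141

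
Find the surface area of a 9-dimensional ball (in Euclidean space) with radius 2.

S = n·V_n(r)/r = 9·V_9(2)/2 (volume-to-surface relation), giving 8192·π^4/105 ≈ 7599.76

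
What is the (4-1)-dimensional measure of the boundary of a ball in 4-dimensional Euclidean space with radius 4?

The surface area of an n-ball is 2π^(n/2) r^(n-1) / Γ(n/2). For n=4, r=4: 128·π^2 ≈ 1263.31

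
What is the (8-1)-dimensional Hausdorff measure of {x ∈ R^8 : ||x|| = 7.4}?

S = n·V_n(r)/r = 8·V_8(7.4)/7.4 (volume-to-surface relation), giving 3.94548e+07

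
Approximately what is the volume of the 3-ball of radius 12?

V_3(12) = π^(3/2) · (12)^3 / Γ(3/2 + 1) = 2304·π ≈ 7238.23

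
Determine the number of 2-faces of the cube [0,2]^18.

Number of 2-faces = C(18,2) · 2^(18-2) = 153 · 65536 = 10027008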